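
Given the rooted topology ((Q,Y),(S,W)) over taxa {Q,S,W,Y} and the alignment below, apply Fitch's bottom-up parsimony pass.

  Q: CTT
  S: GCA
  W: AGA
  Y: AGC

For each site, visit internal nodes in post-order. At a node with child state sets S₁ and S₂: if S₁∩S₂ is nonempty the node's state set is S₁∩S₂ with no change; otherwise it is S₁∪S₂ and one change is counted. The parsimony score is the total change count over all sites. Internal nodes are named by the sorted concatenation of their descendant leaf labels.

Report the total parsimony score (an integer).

6

site 0, node QY: Q={C} ∪ Y={A} → {A,C} (+1)
site 0, node SW: S={G} ∪ W={A} → {A,G} (+1)
site 0, node QSWY: QY={A,C} ∩ SW={A,G} → {A} (+0)
site 1, node QY: Q={T} ∪ Y={G} → {G,T} (+1)
site 1, node SW: S={C} ∪ W={G} → {C,G} (+1)
site 1, node QSWY: QY={G,T} ∩ SW={C,G} → {G} (+0)
site 2, node QY: Q={T} ∪ Y={C} → {C,T} (+1)
site 2, node SW: S={A} ∩ W={A} → {A} (+0)
site 2, node QSWY: QY={C,T} ∪ SW={A} → {A,C,T} (+1)
per-site changes: [2, 2, 2]; total = 6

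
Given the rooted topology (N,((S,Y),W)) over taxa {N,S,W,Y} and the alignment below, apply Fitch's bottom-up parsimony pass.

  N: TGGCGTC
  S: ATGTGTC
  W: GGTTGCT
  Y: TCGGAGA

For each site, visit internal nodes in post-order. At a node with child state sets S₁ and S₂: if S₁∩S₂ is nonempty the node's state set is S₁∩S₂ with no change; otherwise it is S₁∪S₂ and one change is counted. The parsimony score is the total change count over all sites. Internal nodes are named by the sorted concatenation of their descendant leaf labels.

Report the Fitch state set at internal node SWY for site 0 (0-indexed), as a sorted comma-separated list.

SY@0: {A} ∪ {T} = {A,T} (union, +1)
SWY@0: {A,T} ∪ {G} = {A,G,T} (union, +1)
NSWY@0: {T} ∩ {A,G,T} = {T} (intersection, +0)
SY@1: {T} ∪ {C} = {C,T} (union, +1)
SWY@1: {C,T} ∪ {G} = {C,G,T} (union, +1)
NSWY@1: {G} ∩ {C,G,T} = {G} (intersection, +0)
SY@2: {G} ∩ {G} = {G} (intersection, +0)
SWY@2: {G} ∪ {T} = {G,T} (union, +1)
NSWY@2: {G} ∩ {G,T} = {G} (intersection, +0)
SY@3: {T} ∪ {G} = {G,T} (union, +1)
SWY@3: {G,T} ∩ {T} = {T} (intersection, +0)
NSWY@3: {C} ∪ {T} = {C,T} (union, +1)
SY@4: {G} ∪ {A} = {A,G} (union, +1)
SWY@4: {A,G} ∩ {G} = {G} (intersection, +0)
NSWY@4: {G} ∩ {G} = {G} (intersection, +0)
SY@5: {T} ∪ {G} = {G,T} (union, +1)
SWY@5: {G,T} ∪ {C} = {C,G,T} (union, +1)
NSWY@5: {T} ∩ {C,G,T} = {T} (intersection, +0)
SY@6: {C} ∪ {A} = {A,C} (union, +1)
SWY@6: {A,C} ∪ {T} = {A,C,T} (union, +1)
NSWY@6: {C} ∩ {A,C,T} = {C} (intersection, +0)
per-site changes: [2, 2, 1, 2, 1, 2, 2]; total = 12

A,G,T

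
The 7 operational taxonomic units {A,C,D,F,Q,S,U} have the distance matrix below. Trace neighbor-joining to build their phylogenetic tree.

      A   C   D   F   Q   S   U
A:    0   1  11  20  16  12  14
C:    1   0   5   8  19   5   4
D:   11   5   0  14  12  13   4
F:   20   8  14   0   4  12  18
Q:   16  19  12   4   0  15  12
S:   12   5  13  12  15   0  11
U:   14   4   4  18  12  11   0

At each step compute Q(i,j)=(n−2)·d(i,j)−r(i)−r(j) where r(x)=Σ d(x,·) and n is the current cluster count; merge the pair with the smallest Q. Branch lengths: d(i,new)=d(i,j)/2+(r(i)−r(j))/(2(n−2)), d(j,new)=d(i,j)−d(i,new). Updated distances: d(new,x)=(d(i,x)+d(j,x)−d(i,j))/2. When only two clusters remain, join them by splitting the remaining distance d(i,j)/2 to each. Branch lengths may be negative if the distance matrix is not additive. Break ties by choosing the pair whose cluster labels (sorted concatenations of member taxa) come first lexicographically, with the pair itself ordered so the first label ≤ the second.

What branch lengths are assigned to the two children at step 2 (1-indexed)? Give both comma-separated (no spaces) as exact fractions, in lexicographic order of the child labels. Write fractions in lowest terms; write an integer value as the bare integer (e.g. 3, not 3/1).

63/16,-47/16

iteration 1: select F,Q (d=4, Q=-134); attach at lengths (9/5, 11/5); label the merged cluster FQ
  updated: d(A,FQ)=16, d(C,FQ)=23/2, d(D,FQ)=11, d(FQ,S)=23/2, d(FQ,U)=13
iteration 2: select A,C (d=1, Q=-153/2); attach at lengths (63/16, -47/16); label the merged cluster AC
  updated: d(AC,D)=15/2, d(AC,FQ)=53/4, d(AC,S)=8, d(AC,U)=17/2
iteration 3: select D,U (d=4, Q=-60); attach at lengths (11/6, 13/6); label the merged cluster DU
  updated: d(AC,DU)=6, d(DU,FQ)=10, d(DU,S)=10
iteration 4: select AC,DU (d=6, Q=-165/4); attach at lengths (53/16, 43/16); label the merged cluster ACDU
  updated: d(ACDU,FQ)=69/8, d(ACDU,S)=6
iteration 5: select ACDU,FQ (d=69/8, Q=-209/8); attach at lengths (25/16, 113/16); label the merged cluster ACDFQU
  updated: d(ACDFQU,S)=71/16
iteration 6: select ACDFQU,S (d=71/16); attach at lengths (71/32, 71/32); label the merged cluster ACDFQSU
final tree: ((((A:63/16,C:-47/16):53/16,(D:11/6,U:13/6):43/16):25/16,(F:9/5,Q:11/5):113/16):71/32,S:71/32)
total length: 449/16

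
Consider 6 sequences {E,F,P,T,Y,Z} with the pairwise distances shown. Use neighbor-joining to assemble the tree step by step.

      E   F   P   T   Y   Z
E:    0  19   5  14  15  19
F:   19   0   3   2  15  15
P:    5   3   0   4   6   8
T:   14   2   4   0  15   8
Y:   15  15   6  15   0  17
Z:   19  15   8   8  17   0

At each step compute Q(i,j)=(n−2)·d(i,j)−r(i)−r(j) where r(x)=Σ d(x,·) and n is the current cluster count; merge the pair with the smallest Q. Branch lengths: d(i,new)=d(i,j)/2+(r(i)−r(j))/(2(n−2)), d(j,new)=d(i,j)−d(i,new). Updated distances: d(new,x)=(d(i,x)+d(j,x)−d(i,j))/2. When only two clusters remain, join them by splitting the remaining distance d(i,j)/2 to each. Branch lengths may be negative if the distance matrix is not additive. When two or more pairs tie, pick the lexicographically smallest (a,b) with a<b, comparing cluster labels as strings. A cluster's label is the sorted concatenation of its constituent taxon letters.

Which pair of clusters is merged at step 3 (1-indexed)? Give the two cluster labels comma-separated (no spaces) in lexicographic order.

E,Y

1. join F+T (d=2, Q=-89) ⇒ FT; edges |F|=19/8, |T|=-3/8
  updated: d(E,FT)=31/2, d(FT,P)=5/2, d(FT,Y)=14, d(FT,Z)=21/2
2. join FT+Z (d=21/2, Q=-131/2) ⇒ FTZ; edges |FT|=13/4, |Z|=29/4
  updated: d(E,FTZ)=12, d(FTZ,P)=0, d(FTZ,Y)=41/4
3. join E+Y (d=15, Q=-133/4) ⇒ EY; edges |E|=123/16, |Y|=117/16
  updated: d(EY,FTZ)=29/8, d(EY,P)=-2
4. join EY+FTZ (d=29/8, Q=-13/8) ⇒ EFTYZ; edges |EY|=13/16, |FTZ|=45/16
  updated: d(EFTYZ,P)=-45/16
5. join EFTYZ+P (d=-45/16) ⇒ EFPTYZ; edges |EFTYZ|=-45/32, |P|=-45/32
final tree: (((E:123/16,Y:117/16):13/16,((F:19/8,T:-3/8):13/4,Z:29/4):45/16):-45/32,P:-45/32)
total length: 453/16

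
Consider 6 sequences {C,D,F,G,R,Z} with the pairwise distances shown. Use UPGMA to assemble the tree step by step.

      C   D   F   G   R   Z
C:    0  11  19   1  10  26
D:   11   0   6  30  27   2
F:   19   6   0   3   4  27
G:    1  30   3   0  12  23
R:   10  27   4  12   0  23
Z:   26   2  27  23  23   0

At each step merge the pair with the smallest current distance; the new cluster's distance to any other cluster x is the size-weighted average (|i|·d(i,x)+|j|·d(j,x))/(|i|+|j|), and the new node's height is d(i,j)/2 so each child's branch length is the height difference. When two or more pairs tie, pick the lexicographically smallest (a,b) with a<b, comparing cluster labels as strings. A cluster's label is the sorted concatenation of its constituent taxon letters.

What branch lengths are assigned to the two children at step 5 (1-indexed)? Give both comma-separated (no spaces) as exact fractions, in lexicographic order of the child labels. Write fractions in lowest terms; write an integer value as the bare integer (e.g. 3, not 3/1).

85/16,157/16

iteration 1: select C,G (d=1); attach at lengths (1/2, 1/2); label the merged cluster CG
  updated: d(CG,D)=41/2, d(CG,F)=11, d(CG,R)=11, d(CG,Z)=49/2
iteration 2: select D,Z (d=2); attach at lengths (1, 1); label the merged cluster DZ
  updated: d(CG,DZ)=45/2, d(DZ,F)=33/2, d(DZ,R)=25
iteration 3: select F,R (d=4); attach at lengths (2, 2); label the merged cluster FR
  updated: d(CG,FR)=11, d(DZ,FR)=83/4
iteration 4: select CG,FR (d=11); attach at lengths (5, 7/2); label the merged cluster CFGR
  updated: d(CFGR,DZ)=173/8
iteration 5: select CFGR,DZ (d=173/8); attach at lengths (85/16, 157/16); label the merged cluster CDFGRZ
final tree: (((C:1/2,G:1/2):5,(F:2,R:2):7/2):85/16,(D:1,Z:1):157/16)
total length: 245/8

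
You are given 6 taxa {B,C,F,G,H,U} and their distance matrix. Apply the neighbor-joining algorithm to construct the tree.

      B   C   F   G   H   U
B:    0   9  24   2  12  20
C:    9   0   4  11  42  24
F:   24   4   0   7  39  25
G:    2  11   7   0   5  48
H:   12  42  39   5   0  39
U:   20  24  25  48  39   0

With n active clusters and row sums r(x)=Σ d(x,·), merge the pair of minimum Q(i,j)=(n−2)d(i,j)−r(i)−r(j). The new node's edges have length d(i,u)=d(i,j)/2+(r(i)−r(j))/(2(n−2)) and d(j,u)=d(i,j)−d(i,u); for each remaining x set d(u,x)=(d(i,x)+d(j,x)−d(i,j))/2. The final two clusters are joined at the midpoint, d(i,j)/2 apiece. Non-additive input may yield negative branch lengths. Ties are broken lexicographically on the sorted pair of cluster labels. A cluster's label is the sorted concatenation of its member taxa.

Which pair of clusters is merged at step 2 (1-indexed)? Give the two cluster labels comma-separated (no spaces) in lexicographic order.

iteration 1: select G,H (d=5, Q=-190); attach at lengths (-11/2, 21/2); label the merged cluster GH
  updated: d(B,GH)=9/2, d(C,GH)=24, d(F,GH)=41/2, d(GH,U)=41
iteration 2: select B,GH (d=9/2, Q=-134); attach at lengths (-19/6, 23/3); label the merged cluster BGH
  updated: d(BGH,C)=57/4, d(BGH,F)=20, d(BGH,U)=113/4
iteration 3: select BGH,U (d=113/4, Q=-333/4); attach at lengths (167/16, 285/16); label the merged cluster BGHU
  updated: d(BGHU,C)=5, d(BGHU,F)=67/8
iteration 4: select BGHU,C (d=5, Q=-139/8); attach at lengths (75/16, 5/16); label the merged cluster BCGHU
  updated: d(BCGHU,F)=59/16
iteration 5: select BCGHU,F (d=59/16); attach at lengths (59/32, 59/32); label the merged cluster BCFGHU
final tree: ((((B:-19/6,(G:-11/2,H:21/2):23/3):167/16,U:285/16):75/16,C:5/16):59/32,F:59/32)
total length: 743/16

B,GH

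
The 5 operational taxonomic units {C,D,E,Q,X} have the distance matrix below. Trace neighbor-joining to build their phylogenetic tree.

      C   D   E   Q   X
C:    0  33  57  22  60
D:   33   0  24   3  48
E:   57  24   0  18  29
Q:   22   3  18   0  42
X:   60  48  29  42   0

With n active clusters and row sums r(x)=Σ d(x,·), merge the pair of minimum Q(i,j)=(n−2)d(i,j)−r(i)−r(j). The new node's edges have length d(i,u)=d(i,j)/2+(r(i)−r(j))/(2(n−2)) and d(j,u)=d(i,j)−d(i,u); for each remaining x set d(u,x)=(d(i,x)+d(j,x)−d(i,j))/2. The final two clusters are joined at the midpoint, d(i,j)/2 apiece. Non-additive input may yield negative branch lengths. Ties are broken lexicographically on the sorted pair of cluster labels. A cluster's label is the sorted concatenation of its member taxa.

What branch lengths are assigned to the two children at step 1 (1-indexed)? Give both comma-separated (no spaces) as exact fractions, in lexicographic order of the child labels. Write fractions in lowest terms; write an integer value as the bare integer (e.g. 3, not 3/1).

iteration 1: select E,X (d=29, Q=-220); attach at lengths (6, 23); label the merged cluster EX
  updated: d(C,EX)=44, d(D,EX)=43/2, d(EX,Q)=31/2
iteration 2: select C,Q (d=22, Q=-191/2); attach at lengths (205/8, -29/8); label the merged cluster CQ
  updated: d(CQ,D)=7, d(CQ,EX)=75/4
iteration 3: select CQ,D (d=7, Q=-189/4); attach at lengths (17/8, 39/8); label the merged cluster CDQ
  updated: d(CDQ,EX)=133/8
iteration 4: select CDQ,EX (d=133/8); attach at lengths (133/16, 133/16); label the merged cluster CDEQX
final tree: (((C:205/8,Q:-29/8):17/8,D:39/8):133/16,(E:6,X:23):133/16)
total length: 597/8

6,23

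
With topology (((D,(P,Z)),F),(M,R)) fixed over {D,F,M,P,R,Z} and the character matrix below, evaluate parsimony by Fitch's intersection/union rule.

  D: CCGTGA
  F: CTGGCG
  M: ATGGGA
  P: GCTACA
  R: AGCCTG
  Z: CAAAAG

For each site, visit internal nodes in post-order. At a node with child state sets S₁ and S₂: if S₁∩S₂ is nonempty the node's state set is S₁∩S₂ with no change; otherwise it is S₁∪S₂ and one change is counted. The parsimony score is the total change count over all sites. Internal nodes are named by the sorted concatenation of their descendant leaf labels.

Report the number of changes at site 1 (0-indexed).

PZ@0: {G} ∪ {C} = {C,G} (union, +1)
DPZ@0: {C} ∩ {C,G} = {C} (intersection, +0)
DFPZ@0: {C} ∩ {C} = {C} (intersection, +0)
MR@0: {A} ∩ {A} = {A} (intersection, +0)
DFMPRZ@0: {C} ∪ {A} = {A,C} (union, +1)
PZ@1: {C} ∪ {A} = {A,C} (union, +1)
DPZ@1: {C} ∩ {A,C} = {C} (intersection, +0)
DFPZ@1: {C} ∪ {T} = {C,T} (union, +1)
MR@1: {T} ∪ {G} = {G,T} (union, +1)
DFMPRZ@1: {C,T} ∩ {G,T} = {T} (intersection, +0)
PZ@2: {T} ∪ {A} = {A,T} (union, +1)
DPZ@2: {G} ∪ {A,T} = {A,G,T} (union, +1)
DFPZ@2: {A,G,T} ∩ {G} = {G} (intersection, +0)
MR@2: {G} ∪ {C} = {C,G} (union, +1)
DFMPRZ@2: {G} ∩ {C,G} = {G} (intersection, +0)
PZ@3: {A} ∩ {A} = {A} (intersection, +0)
DPZ@3: {T} ∪ {A} = {A,T} (union, +1)
DFPZ@3: {A,T} ∪ {G} = {A,G,T} (union, +1)
MR@3: {G} ∪ {C} = {C,G} (union, +1)
DFMPRZ@3: {A,G,T} ∩ {C,G} = {G} (intersection, +0)
PZ@4: {C} ∪ {A} = {A,C} (union, +1)
DPZ@4: {G} ∪ {A,C} = {A,C,G} (union, +1)
DFPZ@4: {A,C,G} ∩ {C} = {C} (intersection, +0)
MR@4: {G} ∪ {T} = {G,T} (union, +1)
DFMPRZ@4: {C} ∪ {G,T} = {C,G,T} (union, +1)
PZ@5: {A} ∪ {G} = {A,G} (union, +1)
DPZ@5: {A} ∩ {A,G} = {A} (intersection, +0)
DFPZ@5: {A} ∪ {G} = {A,G} (union, +1)
MR@5: {A} ∪ {G} = {A,G} (union, +1)
DFMPRZ@5: {A,G} ∩ {A,G} = {A,G} (intersection, +0)
per-site changes: [2, 3, 3, 3, 4, 3]; total = 18

3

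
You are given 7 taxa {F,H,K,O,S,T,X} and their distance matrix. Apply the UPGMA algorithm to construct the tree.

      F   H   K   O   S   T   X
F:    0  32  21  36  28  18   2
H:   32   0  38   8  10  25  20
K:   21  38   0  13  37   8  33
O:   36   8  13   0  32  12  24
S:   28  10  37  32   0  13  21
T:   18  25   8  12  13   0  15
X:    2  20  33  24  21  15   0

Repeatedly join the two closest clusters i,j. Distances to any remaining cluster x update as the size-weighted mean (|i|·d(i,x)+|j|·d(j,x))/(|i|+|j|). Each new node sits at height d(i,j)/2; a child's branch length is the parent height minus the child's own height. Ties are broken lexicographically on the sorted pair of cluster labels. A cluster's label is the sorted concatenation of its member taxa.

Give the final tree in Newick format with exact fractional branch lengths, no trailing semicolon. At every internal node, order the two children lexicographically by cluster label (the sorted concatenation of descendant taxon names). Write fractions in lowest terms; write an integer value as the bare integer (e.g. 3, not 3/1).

(((F:1,X:1):79/8,(K:4,T:4):55/8):19/12,((H:4,O:4):13/2,S:21/2):47/24)

1. join F+X (d=2) ⇒ FX; edges |F|=1, |X|=1
  updated: d(FX,H)=26, d(FX,K)=27, d(FX,O)=30, d(FX,S)=49/2, d(FX,T)=33/2
2. join H+O (d=8) ⇒ HO; edges |H|=4, |O|=4
  updated: d(FX,HO)=28, d(HO,K)=51/2, d(HO,S)=21, d(HO,T)=37/2
3. join K+T (d=8) ⇒ KT; edges |K|=4, |T|=4
  updated: d(FX,KT)=87/4, d(HO,KT)=22, d(KT,S)=25
4. join HO+S (d=21) ⇒ HOS; edges |HO|=13/2, |S|=21/2
  updated: d(FX,HOS)=161/6, d(HOS,KT)=23
5. join FX+KT (d=87/4) ⇒ FKTX; edges |FX|=79/8, |KT|=55/8
  updated: d(FKTX,HOS)=299/12
6. join FKTX+HOS (d=299/12) ⇒ FHKOSTX; edges |FKTX|=19/12, |HOS|=47/24
final tree: (((F:1,X:1):79/8,(K:4,T:4):55/8):19/12,((H:4,O:4):13/2,S:21/2):47/24)
total length: 1327/24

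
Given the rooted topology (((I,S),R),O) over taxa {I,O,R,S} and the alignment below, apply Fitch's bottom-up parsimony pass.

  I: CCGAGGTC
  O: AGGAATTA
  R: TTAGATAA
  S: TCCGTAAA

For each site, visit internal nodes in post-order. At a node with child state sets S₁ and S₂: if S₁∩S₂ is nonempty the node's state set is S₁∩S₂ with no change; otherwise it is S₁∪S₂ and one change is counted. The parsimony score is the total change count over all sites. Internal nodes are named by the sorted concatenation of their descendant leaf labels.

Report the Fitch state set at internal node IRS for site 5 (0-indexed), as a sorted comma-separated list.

site 0, node IS: I={C} ∪ S={T} → {C,T} (+1)
site 0, node IRS: IS={C,T} ∩ R={T} → {T} (+0)
site 0, node IORS: IRS={T} ∪ O={A} → {A,T} (+1)
site 1, node IS: I={C} ∩ S={C} → {C} (+0)
site 1, node IRS: IS={C} ∪ R={T} → {C,T} (+1)
site 1, node IORS: IRS={C,T} ∪ O={G} → {C,G,T} (+1)
site 2, node IS: I={G} ∪ S={C} → {C,G} (+1)
site 2, node IRS: IS={C,G} ∪ R={A} → {A,C,G} (+1)
site 2, node IORS: IRS={A,C,G} ∩ O={G} → {G} (+0)
site 3, node IS: I={A} ∪ S={G} → {A,G} (+1)
site 3, node IRS: IS={A,G} ∩ R={G} → {G} (+0)
site 3, node IORS: IRS={G} ∪ O={A} → {A,G} (+1)
site 4, node IS: I={G} ∪ S={T} → {G,T} (+1)
site 4, node IRS: IS={G,T} ∪ R={A} → {A,G,T} (+1)
site 4, node IORS: IRS={A,G,T} ∩ O={A} → {A} (+0)
site 5, node IS: I={G} ∪ S={A} → {A,G} (+1)
site 5, node IRS: IS={A,G} ∪ R={T} → {A,G,T} (+1)
site 5, node IORS: IRS={A,G,T} ∩ O={T} → {T} (+0)
site 6, node IS: I={T} ∪ S={A} → {A,T} (+1)
site 6, node IRS: IS={A,T} ∩ R={A} → {A} (+0)
site 6, node IORS: IRS={A} ∪ O={T} → {A,T} (+1)
site 7, node IS: I={C} ∪ S={A} → {A,C} (+1)
site 7, node IRS: IS={A,C} ∩ R={A} → {A} (+0)
site 7, node IORS: IRS={A} ∩ O={A} → {A} (+0)
per-site changes: [2, 2, 2, 2, 2, 2, 2, 1]; total = 15

A,G,T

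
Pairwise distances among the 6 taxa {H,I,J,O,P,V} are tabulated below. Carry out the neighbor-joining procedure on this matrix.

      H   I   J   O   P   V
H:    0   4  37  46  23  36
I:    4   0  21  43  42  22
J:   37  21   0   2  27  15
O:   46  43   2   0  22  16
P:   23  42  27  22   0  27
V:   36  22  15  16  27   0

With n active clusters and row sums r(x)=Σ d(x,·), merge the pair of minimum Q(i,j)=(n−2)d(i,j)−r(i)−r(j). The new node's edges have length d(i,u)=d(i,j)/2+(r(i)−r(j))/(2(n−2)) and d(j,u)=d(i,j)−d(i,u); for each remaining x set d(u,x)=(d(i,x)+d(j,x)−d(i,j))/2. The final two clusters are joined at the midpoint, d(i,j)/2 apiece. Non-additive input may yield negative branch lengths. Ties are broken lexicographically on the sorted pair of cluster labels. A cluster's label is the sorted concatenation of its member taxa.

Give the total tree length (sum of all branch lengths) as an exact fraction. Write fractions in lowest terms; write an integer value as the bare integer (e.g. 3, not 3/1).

901/16

iteration 1: select H,I (d=4, Q=-262); attach at lengths (15/4, 1/4); label the merged cluster HI
  updated: d(HI,J)=27, d(HI,O)=85/2, d(HI,P)=61/2, d(HI,V)=27
iteration 2: select J,O (d=2, Q=-295/2); attach at lengths (-11/12, 35/12); label the merged cluster JO
  updated: d(HI,JO)=135/4, d(JO,P)=47/2, d(JO,V)=29/2
iteration 3: select HI,P (d=61/2, Q=-445/4); attach at lengths (285/16, 203/16); label the merged cluster HIP
  updated: d(HIP,JO)=107/8, d(HIP,V)=47/4
iteration 4: select HIP,JO (d=107/8, Q=-317/8); attach at lengths (85/16, 129/16); label the merged cluster HIJOP
  updated: d(HIJOP,V)=103/16
iteration 5: select HIJOP,V (d=103/16); attach at lengths (103/32, 103/32); label the merged cluster HIJOPV
final tree: ((((H:15/4,I:1/4):285/16,P:203/16):85/16,(J:-11/12,O:35/12):129/16):103/32,V:103/32)
total length: 901/16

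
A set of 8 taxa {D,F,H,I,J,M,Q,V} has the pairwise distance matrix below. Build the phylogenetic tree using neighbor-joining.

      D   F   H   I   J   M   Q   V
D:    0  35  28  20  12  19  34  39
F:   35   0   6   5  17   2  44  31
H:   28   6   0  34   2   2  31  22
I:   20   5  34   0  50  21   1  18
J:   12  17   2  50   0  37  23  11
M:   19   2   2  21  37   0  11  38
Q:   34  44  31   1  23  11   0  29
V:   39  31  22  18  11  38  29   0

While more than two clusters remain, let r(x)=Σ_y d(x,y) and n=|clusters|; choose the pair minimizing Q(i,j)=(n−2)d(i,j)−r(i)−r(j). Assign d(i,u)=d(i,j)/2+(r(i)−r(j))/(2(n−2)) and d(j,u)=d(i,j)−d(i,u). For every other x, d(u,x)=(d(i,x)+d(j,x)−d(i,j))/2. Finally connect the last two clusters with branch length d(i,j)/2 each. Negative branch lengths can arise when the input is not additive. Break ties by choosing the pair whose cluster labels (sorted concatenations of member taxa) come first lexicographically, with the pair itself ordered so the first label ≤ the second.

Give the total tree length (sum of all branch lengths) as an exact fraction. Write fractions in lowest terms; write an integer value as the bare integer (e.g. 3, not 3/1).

1. join I+Q (d=1, Q=-316) ⇒ IQ; edges |I|=-3/2, |Q|=5/2
  updated: d(D,IQ)=53/2, d(F,IQ)=24, d(H,IQ)=32, d(IQ,J)=36, d(IQ,M)=31/2, d(IQ,V)=23
2. join J+V (d=11, Q=-224) ⇒ JV; edges |J|=3/5, |V|=52/5
  updated: d(D,JV)=20, d(F,JV)=37/2, d(H,JV)=13/2, d(IQ,JV)=24, d(JV,M)=32
3. join D+JV (d=20, Q=-299/2) ⇒ DJV; edges |D|=215/16, |JV|=105/16
  updated: d(DJV,F)=67/4, d(DJV,H)=29/4, d(DJV,IQ)=61/4, d(DJV,M)=31/2
4. join DJV+IQ (d=61/4, Q=-383/4) ⇒ DIJQV; edges |DJV|=55/24, |IQ|=311/24
  updated: d(DIJQV,F)=51/4, d(DIJQV,H)=12, d(DIJQV,M)=63/8
5. join DIJQV+M (d=63/8, Q=-115/4) ⇒ DIJMQV; edges |DIJQV|=73/8, |M|=-5/4
  updated: d(DIJMQV,F)=55/16, d(DIJMQV,H)=49/16
6. join DIJMQV+F (d=55/16, Q=-25/2) ⇒ DFIJMQV; edges |DIJMQV|=1/4, |F|=51/16
  updated: d(DFIJMQV,H)=45/16
7. join DFIJMQV+H (d=45/16) ⇒ DFHIJMQV; edges |DFIJMQV|=45/32, |H|=45/32
final tree: (((((D:215/16,(J:3/5,V:52/5):105/16):55/24,(I:-3/2,Q:5/2):311/24):73/8,M:-5/4):1/4,F:51/16):45/32,H:45/32)
total length: 491/8

491/8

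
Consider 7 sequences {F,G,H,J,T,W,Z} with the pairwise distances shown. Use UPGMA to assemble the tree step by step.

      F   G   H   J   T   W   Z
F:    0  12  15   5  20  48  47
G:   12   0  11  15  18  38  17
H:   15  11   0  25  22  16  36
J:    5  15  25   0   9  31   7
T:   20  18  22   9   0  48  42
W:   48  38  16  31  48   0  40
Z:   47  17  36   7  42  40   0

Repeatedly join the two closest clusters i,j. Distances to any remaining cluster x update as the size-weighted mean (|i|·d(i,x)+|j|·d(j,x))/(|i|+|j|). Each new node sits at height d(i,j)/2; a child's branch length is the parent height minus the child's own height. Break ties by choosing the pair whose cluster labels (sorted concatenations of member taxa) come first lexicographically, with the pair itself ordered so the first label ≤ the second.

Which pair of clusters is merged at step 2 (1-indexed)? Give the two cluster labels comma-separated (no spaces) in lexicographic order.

step 1: merge (F,J) at d=5; branch lengths F→5/2, J→5/2; new cluster FJ
  updated: d(FJ,G)=27/2, d(FJ,H)=20, d(FJ,T)=29/2, d(FJ,W)=79/2, d(FJ,Z)=27
step 2: merge (G,H) at d=11; branch lengths G→11/2, H→11/2; new cluster GH
  updated: d(FJ,GH)=67/4, d(GH,T)=20, d(GH,W)=27, d(GH,Z)=53/2
step 3: merge (FJ,T) at d=29/2; branch lengths FJ→19/4, T→29/4; new cluster FJT
  updated: d(FJT,GH)=107/6, d(FJT,W)=127/3, d(FJT,Z)=32
step 4: merge (FJT,GH) at d=107/6; branch lengths FJT→5/3, GH→41/12; new cluster FGHJT
  updated: d(FGHJT,W)=181/5, d(FGHJT,Z)=149/5
step 5: merge (FGHJT,Z) at d=149/5; branch lengths FGHJT→359/60, Z→149/10; new cluster FGHJTZ
  updated: d(FGHJTZ,W)=221/6
step 6: merge (FGHJTZ,W) at d=221/6; branch lengths FGHJTZ→211/60, W→221/12; new cluster FGHJTWZ
final tree: (((((F:5/2,J:5/2):19/4,T:29/4):5/3,(G:11/2,H:11/2):41/12):359/60,Z:149/10):211/60,W:221/12)
total length: 759/10

G,H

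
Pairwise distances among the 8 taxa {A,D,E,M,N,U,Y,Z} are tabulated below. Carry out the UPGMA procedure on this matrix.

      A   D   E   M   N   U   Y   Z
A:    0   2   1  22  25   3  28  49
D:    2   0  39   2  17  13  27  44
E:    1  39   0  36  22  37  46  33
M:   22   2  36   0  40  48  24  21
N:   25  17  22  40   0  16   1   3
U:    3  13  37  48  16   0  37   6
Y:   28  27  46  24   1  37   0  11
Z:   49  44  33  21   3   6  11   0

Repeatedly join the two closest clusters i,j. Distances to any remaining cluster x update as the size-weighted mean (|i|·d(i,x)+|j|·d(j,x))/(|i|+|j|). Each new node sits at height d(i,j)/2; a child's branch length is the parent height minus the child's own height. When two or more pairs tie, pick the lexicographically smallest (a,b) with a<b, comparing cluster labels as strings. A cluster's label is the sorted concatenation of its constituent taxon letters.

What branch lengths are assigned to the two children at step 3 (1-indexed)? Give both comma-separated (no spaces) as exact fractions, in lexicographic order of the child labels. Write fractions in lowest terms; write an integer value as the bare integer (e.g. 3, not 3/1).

step 1: merge (A,E) at d=1; branch lengths A→1/2, E→1/2; new cluster AE
  updated: d(AE,D)=41/2, d(AE,M)=29, d(AE,N)=47/2, d(AE,U)=20, d(AE,Y)=37, d(AE,Z)=41
step 2: merge (N,Y) at d=1; branch lengths N→1/2, Y→1/2; new cluster NY
  updated: d(AE,NY)=121/4, d(D,NY)=22, d(M,NY)=32, d(NY,U)=53/2, d(NY,Z)=7
step 3: merge (D,M) at d=2; branch lengths D→1, M→1; new cluster DM
  updated: d(AE,DM)=99/4, d(DM,NY)=27, d(DM,U)=61/2, d(DM,Z)=65/2
step 4: merge (U,Z) at d=6; branch lengths U→3, Z→3; new cluster UZ
  updated: d(AE,UZ)=61/2, d(DM,UZ)=63/2, d(NY,UZ)=67/4
step 5: merge (NY,UZ) at d=67/4; branch lengths NY→63/8, UZ→43/8; new cluster NUYZ
  updated: d(AE,NUYZ)=243/8, d(DM,NUYZ)=117/4
step 6: merge (AE,DM) at d=99/4; branch lengths AE→95/8, DM→91/8; new cluster ADEM
  updated: d(ADEM,NUYZ)=477/16
step 7: merge (ADEM,NUYZ) at d=477/16; branch lengths ADEM→81/32, NUYZ→209/32; new cluster ADEMNUYZ
final tree: (((A:1/2,E:1/2):95/8,(D:1,M:1):91/8):81/32,((N:1/2,Y:1/2):63/8,(U:3,Z:3):43/8):209/32)
total length: 889/16

1,1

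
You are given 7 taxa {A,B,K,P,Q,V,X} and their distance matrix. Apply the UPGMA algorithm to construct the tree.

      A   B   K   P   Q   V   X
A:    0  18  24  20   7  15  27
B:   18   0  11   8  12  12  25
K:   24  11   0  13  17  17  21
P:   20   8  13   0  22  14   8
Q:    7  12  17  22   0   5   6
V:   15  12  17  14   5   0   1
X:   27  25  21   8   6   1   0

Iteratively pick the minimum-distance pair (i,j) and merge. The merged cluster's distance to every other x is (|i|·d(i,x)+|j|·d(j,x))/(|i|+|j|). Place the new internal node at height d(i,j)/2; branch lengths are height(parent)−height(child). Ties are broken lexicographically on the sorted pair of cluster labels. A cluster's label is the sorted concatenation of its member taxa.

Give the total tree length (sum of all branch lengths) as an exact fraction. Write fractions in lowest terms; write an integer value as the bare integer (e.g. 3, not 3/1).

step 1: merge (V,X) at d=1; branch lengths V→1/2, X→1/2; new cluster VX
  updated: d(A,VX)=21, d(B,VX)=37/2, d(K,VX)=19, d(P,VX)=11, d(Q,VX)=11/2
step 2: merge (Q,VX) at d=11/2; branch lengths Q→11/4, VX→9/4; new cluster QVX
  updated: d(A,QVX)=49/3, d(B,QVX)=49/3, d(K,QVX)=55/3, d(P,QVX)=44/3
step 3: merge (B,P) at d=8; branch lengths B→4, P→4; new cluster BP
  updated: d(A,BP)=19, d(BP,K)=12, d(BP,QVX)=31/2
step 4: merge (BP,K) at d=12; branch lengths BP→2, K→6; new cluster BKP
  updated: d(A,BKP)=62/3, d(BKP,QVX)=148/9
step 5: merge (A,QVX) at d=49/3; branch lengths A→49/6, QVX→65/12; new cluster AQVX
  updated: d(AQVX,BKP)=35/2
step 6: merge (AQVX,BKP) at d=35/2; branch lengths AQVX→7/12, BKP→11/4; new cluster ABKPQVX
final tree: ((A:49/6,(Q:11/4,(V:1/2,X:1/2):9/4):65/12):7/12,((B:4,P:4):2,K:6):11/4)
total length: 467/12

467/12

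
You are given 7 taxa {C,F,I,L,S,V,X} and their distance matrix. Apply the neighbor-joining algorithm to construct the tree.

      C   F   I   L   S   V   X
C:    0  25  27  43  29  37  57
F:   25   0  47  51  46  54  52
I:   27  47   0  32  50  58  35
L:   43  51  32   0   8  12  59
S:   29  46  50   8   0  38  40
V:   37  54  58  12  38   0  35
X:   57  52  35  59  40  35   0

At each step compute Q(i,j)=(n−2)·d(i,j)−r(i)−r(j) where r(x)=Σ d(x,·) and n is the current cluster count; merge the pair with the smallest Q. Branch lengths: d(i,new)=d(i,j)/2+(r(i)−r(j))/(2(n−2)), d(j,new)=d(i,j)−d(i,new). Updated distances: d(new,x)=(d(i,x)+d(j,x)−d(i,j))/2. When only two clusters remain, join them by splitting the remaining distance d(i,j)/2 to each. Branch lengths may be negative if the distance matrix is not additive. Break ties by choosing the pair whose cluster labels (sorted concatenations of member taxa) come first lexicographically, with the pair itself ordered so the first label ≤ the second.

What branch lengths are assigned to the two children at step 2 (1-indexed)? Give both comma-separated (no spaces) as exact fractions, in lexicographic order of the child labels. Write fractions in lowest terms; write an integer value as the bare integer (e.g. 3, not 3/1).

127/16,145/16

iteration 1: select L,V (d=12, Q=-379); attach at lengths (31/10, 89/10); label the merged cluster LV
  updated: d(C,LV)=34, d(F,LV)=93/2, d(I,LV)=39, d(LV,S)=17, d(LV,X)=41
iteration 2: select LV,S (d=17, Q=-583/2); attach at lengths (127/16, 145/16); label the merged cluster LSV
  updated: d(C,LSV)=23, d(F,LSV)=151/4, d(I,LSV)=36, d(LSV,X)=32
iteration 3: select C,F (d=25, Q=-875/4); attach at lengths (181/24, 419/24); label the merged cluster CF
  updated: d(CF,I)=49/2, d(CF,LSV)=143/8, d(CF,X)=42
iteration 4: select CF,LSV (d=143/8, Q=-269/2); attach at lengths (137/16, 149/16); label the merged cluster CFLSV
  updated: d(CFLSV,I)=341/16, d(CFLSV,X)=449/16
iteration 5: select CFLSV,I (d=341/16, Q=-675/8); attach at lengths (115/16, 113/8); label the merged cluster CFILSV
  updated: d(CFILSV,X)=167/8
iteration 6: select CFILSV,X (d=167/8); attach at lengths (167/16, 167/16); label the merged cluster CFILSVX
final tree: ((((C:181/24,F:419/24):137/16,((L:31/10,V:89/10):127/16,S:145/16):149/16):115/16,I:113/8):167/16,X:167/16)
total length: 1825/16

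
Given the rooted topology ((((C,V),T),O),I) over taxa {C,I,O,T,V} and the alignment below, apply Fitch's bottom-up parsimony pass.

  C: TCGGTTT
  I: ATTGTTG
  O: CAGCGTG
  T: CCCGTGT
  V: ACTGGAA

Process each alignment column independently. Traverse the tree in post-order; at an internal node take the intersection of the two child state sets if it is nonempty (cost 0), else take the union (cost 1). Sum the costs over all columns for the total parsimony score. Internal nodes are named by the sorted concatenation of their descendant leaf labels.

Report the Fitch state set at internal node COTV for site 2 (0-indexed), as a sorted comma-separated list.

[col 0] CV: children C:{T}, V:{A} ∪→ {A,T}; cost 1
[col 0] CTV: children CV:{A,T}, T:{C} ∪→ {A,C,T}; cost 1
[col 0] COTV: children CTV:{A,C,T}, O:{C} ∩→ {C}; cost 0
[col 0] CIOTV: children COTV:{C}, I:{A} ∪→ {A,C}; cost 1
[col 1] CV: children C:{C}, V:{C} ∩→ {C}; cost 0
[col 1] CTV: children CV:{C}, T:{C} ∩→ {C}; cost 0
[col 1] COTV: children CTV:{C}, O:{A} ∪→ {A,C}; cost 1
[col 1] CIOTV: children COTV:{A,C}, I:{T} ∪→ {A,C,T}; cost 1
[col 2] CV: children C:{G}, V:{T} ∪→ {G,T}; cost 1
[col 2] CTV: children CV:{G,T}, T:{C} ∪→ {C,G,T}; cost 1
[col 2] COTV: children CTV:{C,G,T}, O:{G} ∩→ {G}; cost 0
[col 2] CIOTV: children COTV:{G}, I:{T} ∪→ {G,T}; cost 1
[col 3] CV: children C:{G}, V:{G} ∩→ {G}; cost 0
[col 3] CTV: children CV:{G}, T:{G} ∩→ {G}; cost 0
[col 3] COTV: children CTV:{G}, O:{C} ∪→ {C,G}; cost 1
[col 3] CIOTV: children COTV:{C,G}, I:{G} ∩→ {G}; cost 0
[col 4] CV: children C:{T}, V:{G} ∪→ {G,T}; cost 1
[col 4] CTV: children CV:{G,T}, T:{T} ∩→ {T}; cost 0
[col 4] COTV: children CTV:{T}, O:{G} ∪→ {G,T}; cost 1
[col 4] CIOTV: children COTV:{G,T}, I:{T} ∩→ {T}; cost 0
[col 5] CV: children C:{T}, V:{A} ∪→ {A,T}; cost 1
[col 5] CTV: children CV:{A,T}, T:{G} ∪→ {A,G,T}; cost 1
[col 5] COTV: children CTV:{A,G,T}, O:{T} ∩→ {T}; cost 0
[col 5] CIOTV: children COTV:{T}, I:{T} ∩→ {T}; cost 0
[col 6] CV: children C:{T}, V:{A} ∪→ {A,T}; cost 1
[col 6] CTV: children CV:{A,T}, T:{T} ∩→ {T}; cost 0
[col 6] COTV: children CTV:{T}, O:{G} ∪→ {G,T}; cost 1
[col 6] CIOTV: children COTV:{G,T}, I:{G} ∩→ {G}; cost 0
per-site changes: [3, 2, 3, 1, 2, 2, 2]; total = 15

G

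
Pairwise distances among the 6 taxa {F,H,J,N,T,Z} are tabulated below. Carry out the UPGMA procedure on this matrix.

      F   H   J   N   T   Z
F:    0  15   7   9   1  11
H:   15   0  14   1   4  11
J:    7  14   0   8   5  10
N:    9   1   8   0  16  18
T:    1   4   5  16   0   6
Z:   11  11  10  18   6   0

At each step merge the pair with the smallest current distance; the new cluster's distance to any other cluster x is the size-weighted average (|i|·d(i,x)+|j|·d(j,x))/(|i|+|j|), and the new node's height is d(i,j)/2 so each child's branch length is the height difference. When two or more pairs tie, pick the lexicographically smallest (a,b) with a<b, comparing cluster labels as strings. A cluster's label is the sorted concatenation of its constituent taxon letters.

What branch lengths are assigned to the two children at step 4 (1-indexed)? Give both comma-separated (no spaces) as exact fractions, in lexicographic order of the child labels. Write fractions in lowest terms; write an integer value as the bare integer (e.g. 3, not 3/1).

3/2,9/2

step 1: merge (F,T) at d=1; branch lengths F→1/2, T→1/2; new cluster FT
  updated: d(FT,H)=19/2, d(FT,J)=6, d(FT,N)=25/2, d(FT,Z)=17/2
step 2: merge (H,N) at d=1; branch lengths H→1/2, N→1/2; new cluster HN
  updated: d(FT,HN)=11, d(HN,J)=11, d(HN,Z)=29/2
step 3: merge (FT,J) at d=6; branch lengths FT→5/2, J→3; new cluster FJT
  updated: d(FJT,HN)=11, d(FJT,Z)=9
step 4: merge (FJT,Z) at d=9; branch lengths FJT→3/2, Z→9/2; new cluster FJTZ
  updated: d(FJTZ,HN)=95/8
step 5: merge (FJTZ,HN) at d=95/8; branch lengths FJTZ→23/16, HN→87/16; new cluster FHJNTZ
final tree: ((((F:1/2,T:1/2):5/2,J:3):3/2,Z:9/2):23/16,(H:1/2,N:1/2):87/16)
total length: 163/8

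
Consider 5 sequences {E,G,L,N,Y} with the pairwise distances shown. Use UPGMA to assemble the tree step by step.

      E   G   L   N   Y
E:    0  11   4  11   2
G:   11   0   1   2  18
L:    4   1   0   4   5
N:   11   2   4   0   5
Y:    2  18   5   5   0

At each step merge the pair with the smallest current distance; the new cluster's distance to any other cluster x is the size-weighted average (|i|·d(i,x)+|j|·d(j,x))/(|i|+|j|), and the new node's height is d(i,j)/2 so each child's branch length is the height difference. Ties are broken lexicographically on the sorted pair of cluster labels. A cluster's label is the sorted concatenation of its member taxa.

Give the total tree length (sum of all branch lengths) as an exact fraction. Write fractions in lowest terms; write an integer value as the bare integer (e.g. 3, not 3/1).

step 1: merge (G,L) at d=1; branch lengths G→1/2, L→1/2; new cluster GL
  updated: d(E,GL)=15/2, d(GL,N)=3, d(GL,Y)=23/2
step 2: merge (E,Y) at d=2; branch lengths E→1, Y→1; new cluster EY
  updated: d(EY,GL)=19/2, d(EY,N)=8
step 3: merge (GL,N) at d=3; branch lengths GL→1, N→3/2; new cluster GLN
  updated: d(EY,GLN)=9
step 4: merge (EY,GLN) at d=9; branch lengths EY→7/2, GLN→3; new cluster EGLNY
final tree: ((E:1,Y:1):7/2,((G:1/2,L:1/2):1,N:3/2):3)
total length: 12

12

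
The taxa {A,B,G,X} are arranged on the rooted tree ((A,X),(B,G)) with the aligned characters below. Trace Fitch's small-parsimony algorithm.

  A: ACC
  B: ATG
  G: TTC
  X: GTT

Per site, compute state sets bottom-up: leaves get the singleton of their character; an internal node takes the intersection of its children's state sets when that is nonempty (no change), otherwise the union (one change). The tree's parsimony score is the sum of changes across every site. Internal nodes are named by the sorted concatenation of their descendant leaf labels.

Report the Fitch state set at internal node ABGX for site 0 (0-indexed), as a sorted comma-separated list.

A

[col 0] AX: children A:{A}, X:{G} ∪→ {A,G}; cost 1
[col 0] BG: children B:{A}, G:{T} ∪→ {A,T}; cost 1
[col 0] ABGX: children AX:{A,G}, BG:{A,T} ∩→ {A}; cost 0
[col 1] AX: children A:{C}, X:{T} ∪→ {C,T}; cost 1
[col 1] BG: children B:{T}, G:{T} ∩→ {T}; cost 0
[col 1] ABGX: children AX:{C,T}, BG:{T} ∩→ {T}; cost 0
[col 2] AX: children A:{C}, X:{T} ∪→ {C,T}; cost 1
[col 2] BG: children B:{G}, G:{C} ∪→ {C,G}; cost 1
[col 2] ABGX: children AX:{C,T}, BG:{C,G} ∩→ {C}; cost 0
per-site changes: [2, 1, 2]; total = 5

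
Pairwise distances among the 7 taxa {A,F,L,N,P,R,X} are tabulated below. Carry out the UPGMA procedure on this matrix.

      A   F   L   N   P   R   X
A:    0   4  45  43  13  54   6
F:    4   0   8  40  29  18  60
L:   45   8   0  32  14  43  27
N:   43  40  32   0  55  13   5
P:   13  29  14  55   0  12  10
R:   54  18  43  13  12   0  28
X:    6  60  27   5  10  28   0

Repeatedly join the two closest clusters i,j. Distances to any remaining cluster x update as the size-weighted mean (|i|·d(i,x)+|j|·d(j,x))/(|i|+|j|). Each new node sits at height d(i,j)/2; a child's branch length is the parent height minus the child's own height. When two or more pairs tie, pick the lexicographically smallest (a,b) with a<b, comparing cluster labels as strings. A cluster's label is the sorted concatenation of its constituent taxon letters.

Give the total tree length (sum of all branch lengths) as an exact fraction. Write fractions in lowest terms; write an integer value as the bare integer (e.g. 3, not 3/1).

1. join A+F (d=4) ⇒ AF; edges |A|=2, |F|=2
  updated: d(AF,L)=53/2, d(AF,N)=83/2, d(AF,P)=21, d(AF,R)=36, d(AF,X)=33
2. join N+X (d=5) ⇒ NX; edges |N|=5/2, |X|=5/2
  updated: d(AF,NX)=149/4, d(L,NX)=59/2, d(NX,P)=65/2, d(NX,R)=41/2
3. join P+R (d=12) ⇒ PR; edges |P|=6, |R|=6
  updated: d(AF,PR)=57/2, d(L,PR)=57/2, d(NX,PR)=53/2
4. join AF+L (d=53/2) ⇒ AFL; edges |AF|=45/4, |L|=53/4
  updated: d(AFL,NX)=104/3, d(AFL,PR)=57/2
5. join NX+PR (d=53/2) ⇒ NPRX; edges |NX|=43/4, |PR|=29/4
  updated: d(AFL,NPRX)=379/12
6. join AFL+NPRX (d=379/12) ⇒ AFLNPRX; edges |AFL|=61/24, |NPRX|=61/24
final tree: (((A:2,F:2):45/4,L:53/4):61/24,((N:5/2,X:5/2):43/4,(P:6,R:6):29/4):61/24)
total length: 823/12

823/12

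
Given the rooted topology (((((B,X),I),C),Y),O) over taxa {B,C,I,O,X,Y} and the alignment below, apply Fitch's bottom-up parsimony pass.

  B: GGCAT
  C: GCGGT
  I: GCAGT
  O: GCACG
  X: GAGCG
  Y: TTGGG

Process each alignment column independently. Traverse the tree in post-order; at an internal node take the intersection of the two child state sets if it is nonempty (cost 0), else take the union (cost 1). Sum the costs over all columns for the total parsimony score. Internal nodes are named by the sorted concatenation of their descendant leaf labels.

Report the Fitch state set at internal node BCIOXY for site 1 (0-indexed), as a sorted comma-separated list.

[col 0] BX: children B:{G}, X:{G} ∩→ {G}; cost 0
[col 0] BIX: children BX:{G}, I:{G} ∩→ {G}; cost 0
[col 0] BCIX: children BIX:{G}, C:{G} ∩→ {G}; cost 0
[col 0] BCIXY: children BCIX:{G}, Y:{T} ∪→ {G,T}; cost 1
[col 0] BCIOXY: children BCIXY:{G,T}, O:{G} ∩→ {G}; cost 0
[col 1] BX: children B:{G}, X:{A} ∪→ {A,G}; cost 1
[col 1] BIX: children BX:{A,G}, I:{C} ∪→ {A,C,G}; cost 1
[col 1] BCIX: children BIX:{A,C,G}, C:{C} ∩→ {C}; cost 0
[col 1] BCIXY: children BCIX:{C}, Y:{T} ∪→ {C,T}; cost 1
[col 1] BCIOXY: children BCIXY:{C,T}, O:{C} ∩→ {C}; cost 0
[col 2] BX: children B:{C}, X:{G} ∪→ {C,G}; cost 1
[col 2] BIX: children BX:{C,G}, I:{A} ∪→ {A,C,G}; cost 1
[col 2] BCIX: children BIX:{A,C,G}, C:{G} ∩→ {G}; cost 0
[col 2] BCIXY: children BCIX:{G}, Y:{G} ∩→ {G}; cost 0
[col 2] BCIOXY: children BCIXY:{G}, O:{A} ∪→ {A,G}; cost 1
[col 3] BX: children B:{A}, X:{C} ∪→ {A,C}; cost 1
[col 3] BIX: children BX:{A,C}, I:{G} ∪→ {A,C,G}; cost 1
[col 3] BCIX: children BIX:{A,C,G}, C:{G} ∩→ {G}; cost 0
[col 3] BCIXY: children BCIX:{G}, Y:{G} ∩→ {G}; cost 0
[col 3] BCIOXY: children BCIXY:{G}, O:{C} ∪→ {C,G}; cost 1
[col 4] BX: children B:{T}, X:{G} ∪→ {G,T}; cost 1
[col 4] BIX: children BX:{G,T}, I:{T} ∩→ {T}; cost 0
[col 4] BCIX: children BIX:{T}, C:{T} ∩→ {T}; cost 0
[col 4] BCIXY: children BCIX:{T}, Y:{G} ∪→ {G,T}; cost 1
[col 4] BCIOXY: children BCIXY:{G,T}, O:{G} ∩→ {G}; cost 0
per-site changes: [1, 3, 3, 3, 2]; total = 12

C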